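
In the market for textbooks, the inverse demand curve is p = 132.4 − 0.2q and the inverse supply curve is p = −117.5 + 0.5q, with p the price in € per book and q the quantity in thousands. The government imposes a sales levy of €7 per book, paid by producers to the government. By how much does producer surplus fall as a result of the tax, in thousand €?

Producer surplus falls by €1760 thousand.

Rewrite in direct form: qd = 662 − 5p and qs = 2p + 235.
Before the tax: set 662 − 5p = 2p + 235 → p* = €61, q* = 357.
With the tax collected from producers, supply shifts: qs = 2(p − 7) + 235.
New equilibrium: buyers pay €63, producers receive €56, q = 347. (Wedge: pb − ps = 7.)
ΔPS is the trapezoid between Q = 347 and Q = 357 of height €5: ½ · (357 + 347) · 5 = €1760.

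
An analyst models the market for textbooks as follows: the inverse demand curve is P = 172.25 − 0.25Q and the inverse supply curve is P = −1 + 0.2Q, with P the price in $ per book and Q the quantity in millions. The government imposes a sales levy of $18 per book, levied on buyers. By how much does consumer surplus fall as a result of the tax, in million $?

Rewrite in direct form: Qd = 689 − 4P and Qs = 5P + 5.
Without the tax, 689 − 4P = 5P + 5 gives 9P = 684, so P* = $76 and Q* = 385.
With the tax collected from buyers, demand (in seller-price terms) shifts: Qd = 689 − 4(P + 18).
New equilibrium: buyers pay $86, suppliers receive $68, Q = 345. (Wedge: Pb − Ps = 18.)
ΔCS is the trapezoid between Q = 345 and Q = 385 of height $10: ½ · (385 + 345) · 10 = $3650.

Consumer surplus falls by $3650 million.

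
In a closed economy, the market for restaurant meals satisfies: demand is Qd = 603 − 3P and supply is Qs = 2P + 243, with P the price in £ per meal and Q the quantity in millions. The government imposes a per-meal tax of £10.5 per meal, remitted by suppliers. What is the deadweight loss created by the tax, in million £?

Deadweight loss = £66.15 million.

Before the tax: set 603 − 3P = 2P + 243 → P* = £72, Q* = 387.
With the tax collected from suppliers, supply shifts: Qs = 2(P − 10.5) + 243.
Solving gives Q = 374.4 with buyers paying £76.2 and suppliers receiving £65.7 (the £10.5 wedge).
Quantity falls by |ΔQ| = |387 − 374.4| = 12.6.
DWL = ½ · t · |ΔQ| = ½ · 10.5 · 12.6 = £66.15.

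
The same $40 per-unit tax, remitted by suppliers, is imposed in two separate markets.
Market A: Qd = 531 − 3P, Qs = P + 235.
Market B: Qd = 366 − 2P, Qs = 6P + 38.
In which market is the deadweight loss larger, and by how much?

Market B, by $600.

Market A: pre-tax P* = $74, Q* = 309; post-tax Q = 279; deadweight loss = $600.
Market B: pre-tax P* = $41, Q* = 284; post-tax Q = 224; deadweight loss = $1200.
Difference: $600 vs $1200 → market B is larger by $600.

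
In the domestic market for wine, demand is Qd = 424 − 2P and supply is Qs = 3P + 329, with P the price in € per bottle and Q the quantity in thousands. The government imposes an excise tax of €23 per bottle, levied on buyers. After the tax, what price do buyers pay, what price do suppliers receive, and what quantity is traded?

Without the tax, 424 − 2P = 3P + 329 gives 5P = 95, so P* = €19 and Q* = 386.
With the tax collected from buyers, demand (in seller-price terms) shifts: Qd = 424 − 2(P + 23).
New equilibrium: buyers pay €32.8, suppliers receive €9.8, Q = 358.4. (Wedge: Pb − Ps = 23.)

Buyers pay €32.8; suppliers receive €9.8; quantity = 358.4.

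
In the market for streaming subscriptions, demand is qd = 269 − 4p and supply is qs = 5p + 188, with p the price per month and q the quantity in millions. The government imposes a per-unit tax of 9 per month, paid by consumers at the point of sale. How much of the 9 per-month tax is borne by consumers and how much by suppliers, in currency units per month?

Consumers bear 5 per month; suppliers bear 4 per month.

Before the tax: set 269 − 4p = 5p + 188 → p* = 9, q* = 233.
With the tax collected from consumers, demand (in seller-price terms) shifts: qd = 269 − 4(p + 9).
New equilibrium: consumers pay 14, suppliers receive 5, q = 213. (Wedge: pb − ps = 9.)
Burden on consumers: 5; on suppliers: 4. (They sum to 9.)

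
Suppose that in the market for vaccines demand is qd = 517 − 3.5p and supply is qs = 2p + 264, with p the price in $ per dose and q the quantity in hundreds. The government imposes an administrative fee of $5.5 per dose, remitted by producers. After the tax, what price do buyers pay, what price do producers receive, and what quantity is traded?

Buyers pay $48; producers receive $42.5; quantity = 349.

Without the tax, 517 − 3.5p = 2p + 264 gives 5.5p = 253, so p* = $46 and q* = 356.
With the tax collected from producers, supply shifts: qs = 2(p − 5.5) + 264.
New equilibrium: buyers pay $48, producers receive $42.5, q = 349. (Wedge: pb − ps = 5.5.)
The less price-elastic side of the market bears the larger share of a per-unit tax.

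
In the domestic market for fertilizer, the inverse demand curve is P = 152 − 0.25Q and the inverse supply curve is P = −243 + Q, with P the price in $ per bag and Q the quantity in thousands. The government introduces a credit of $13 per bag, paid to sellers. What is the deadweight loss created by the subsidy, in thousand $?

Rewrite in direct form: Qd = 608 − 4P and Qs = P + 243.
Before the subsidy: set 608 − 4P = P + 243 → P* = $73, Q* = 316.
With a per-unit subsidy paid to sellers, each receives P + 13 per unit sold, so supply becomes Qs = (P + 13) + 243.
New equilibrium: consumers pay $70.4, sellers receive $83.4, Q = 326.4. (Wedge: Pb − Ps = −13.)
Quantity rises by |ΔQ| = |316 − 326.4| = 10.4.
DWL = ½ · t · |ΔQ| = ½ · 13 · 10.4 = $67.6.

Deadweight loss = $67.6 thousand.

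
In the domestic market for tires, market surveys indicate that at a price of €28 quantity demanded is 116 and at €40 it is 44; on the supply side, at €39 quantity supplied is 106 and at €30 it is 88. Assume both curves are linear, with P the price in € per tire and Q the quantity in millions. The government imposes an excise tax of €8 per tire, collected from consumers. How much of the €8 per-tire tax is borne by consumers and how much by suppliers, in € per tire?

Demand slope: (44 − 116)/(40 − 28) = -6, so Qd = 284 − 6P.
Supply slope: (88 − 106)/(30 − 39) = 2, so Qs = 2P + 28.
Before the tax: set 284 − 6P = 2P + 28 → P* = €32, Q* = 92.
With the tax collected from consumers, demand (in seller-price terms) shifts: Qd = 284 − 6(P + 8).
Solving gives Q = 80 with consumers paying €34 and suppliers receiving €26 (the €8 wedge).
Burden on consumers: €2; on suppliers: €6. (They sum to €8.)
The less price-elastic side of the market bears the larger share of a per-unit tax.

Consumers bear €2 per tire; suppliers bear €6 per tire.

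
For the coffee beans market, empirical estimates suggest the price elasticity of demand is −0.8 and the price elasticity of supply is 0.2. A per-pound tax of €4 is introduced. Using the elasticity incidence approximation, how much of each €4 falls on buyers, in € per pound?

Incidence ratio: buyers' share ≈ εs / (εs + |εd|) = 0.2 / (0.2 + 0.8) = 0.2.
So buyers bear ≈ 0.2 × €4 = €0.8; producers bear €3.2.

Buyers bear ≈ €0.8 per pound.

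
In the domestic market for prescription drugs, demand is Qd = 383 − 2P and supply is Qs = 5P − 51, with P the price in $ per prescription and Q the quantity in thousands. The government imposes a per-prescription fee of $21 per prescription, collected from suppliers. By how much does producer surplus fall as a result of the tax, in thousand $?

Before the tax: set 383 − 2P = 5P − 51 → P* = $62, Q* = 259.
With the tax collected from suppliers, supply shifts: Qs = 5(P − 21) − 51.
New equilibrium: consumers pay $77, suppliers receive $56, Q = 229. (Wedge: Pb − Ps = 21.)
ΔPS is the trapezoid between Q = 229 and Q = 259 of height $6: ½ · (259 + 229) · 6 = $1464.

Producer surplus falls by $1464 thousand.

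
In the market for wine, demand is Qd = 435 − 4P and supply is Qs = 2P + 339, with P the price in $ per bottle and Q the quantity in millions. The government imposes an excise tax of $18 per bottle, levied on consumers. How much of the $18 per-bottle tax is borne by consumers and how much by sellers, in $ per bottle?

Consumers bear $6 per bottle; sellers bear $12 per bottle.

Before the tax: set 435 − 4P = 2P + 339 → P* = $16, Q* = 371.
With the tax collected from consumers, demand (in seller-price terms) shifts: Qd = 435 − 4(P + 18).
New equilibrium: consumers pay $22, sellers receive $4, Q = 347. (Wedge: Pb − Ps = 18.)
Burden on consumers: $6; on sellers: $12. (They sum to $18.)
The less price-elastic side of the market bears the larger share of a per-unit tax.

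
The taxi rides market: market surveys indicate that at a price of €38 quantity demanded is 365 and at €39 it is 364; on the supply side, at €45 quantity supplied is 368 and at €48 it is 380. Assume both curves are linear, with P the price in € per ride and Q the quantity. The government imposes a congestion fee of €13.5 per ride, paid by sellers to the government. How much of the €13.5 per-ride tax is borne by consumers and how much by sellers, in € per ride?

Demand slope: (364 − 365)/(39 − 38) = -1, so Qd = 403 − P.
Supply slope: (380 − 368)/(48 − 45) = 4, so Qs = 4P + 188.
Without the tax, 403 − P = 4P + 188 gives 5P = 215, so P* = €43 and Q* = 360.
With the tax collected from sellers, supply shifts: Qs = 4(P − 13.5) + 188.
Solving gives Q = 349.2 with consumers paying €53.8 and sellers receiving €40.3 (the €13.5 wedge).
Burden on consumers: €10.8; on sellers: €2.7. (They sum to €13.5.)
The less price-elastic side of the market bears the larger share of a per-unit tax.

Consumers bear €10.8 per ride; sellers bear €2.7 per ride.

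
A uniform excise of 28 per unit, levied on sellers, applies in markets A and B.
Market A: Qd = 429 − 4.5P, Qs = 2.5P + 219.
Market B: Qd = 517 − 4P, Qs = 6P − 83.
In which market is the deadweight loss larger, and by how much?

Market A: pre-tax P* = 30, Q* = 294; post-tax Q = 249; deadweight loss = 630.
Market B: pre-tax P* = 60, Q* = 277; post-tax Q = 209.8; deadweight loss = 940.8.
Difference: 630 vs 940.8 → market B is larger by 310.8.

Market B, by 310.8.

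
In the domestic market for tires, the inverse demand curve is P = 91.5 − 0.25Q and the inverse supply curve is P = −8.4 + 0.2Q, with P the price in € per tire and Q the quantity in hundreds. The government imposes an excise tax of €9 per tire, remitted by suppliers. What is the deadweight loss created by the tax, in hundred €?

Deadweight loss = €90 hundred.

Rewrite in direct form: Qd = 366 − 4P and Qs = 5P + 42.
Without the tax, 366 − 4P = 5P + 42 gives 9P = 324, so P* = €36 and Q* = 222.
With the tax collected from suppliers, supply shifts: Qs = 5(P − 9) + 42.
New equilibrium: buyers pay €41, suppliers receive €32, Q = 202. (Wedge: Pb − Ps = 9.)
Quantity falls by |ΔQ| = |222 − 202| = 20.
DWL = ½ · t · |ΔQ| = ½ · 9 · 20 = €90.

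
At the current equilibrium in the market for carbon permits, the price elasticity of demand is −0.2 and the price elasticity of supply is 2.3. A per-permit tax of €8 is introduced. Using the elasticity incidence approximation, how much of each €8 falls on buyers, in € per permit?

Buyers bear ≈ €7.36 per permit.

Incidence ratio: buyers' share ≈ εs / (εs + |εd|) = 2.3 / (2.3 + 0.2) = 0.92.
So buyers bear ≈ 0.92 × €8 = €7.36; suppliers bear €0.64.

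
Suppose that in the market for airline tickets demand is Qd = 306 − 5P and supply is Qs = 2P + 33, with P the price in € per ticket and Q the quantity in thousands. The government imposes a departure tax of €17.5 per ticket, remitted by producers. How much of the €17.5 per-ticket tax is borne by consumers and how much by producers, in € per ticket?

Without the tax, 306 − 5P = 2P + 33 gives 7P = 273, so P* = €39 and Q* = 111.
With the tax collected from producers, supply shifts: Qs = 2(P − 17.5) + 33.
New equilibrium: consumers pay €44, producers receive €26.5, Q = 86. (Wedge: Pb − Ps = 17.5.)
Burden on consumers: €5; on producers: €12.5. (They sum to €17.5.)

Consumers bear €5 per ticket; producers bear €12.5 per ticket.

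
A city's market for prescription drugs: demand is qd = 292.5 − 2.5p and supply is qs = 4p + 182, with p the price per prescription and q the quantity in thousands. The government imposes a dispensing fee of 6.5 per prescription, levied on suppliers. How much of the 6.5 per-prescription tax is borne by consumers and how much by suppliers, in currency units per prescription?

Without the tax, 292.5 − 2.5p = 4p + 182 gives 6.5p = 110.5, so p* = 17 and q* = 250.
With the tax collected from suppliers, supply shifts: qs = 4(p − 6.5) + 182.
Solving gives q = 240 with consumers paying 21 and suppliers receiving 14.5 (the 6.5 wedge).
Burden on consumers: 4; on suppliers: 2.5. (They sum to 6.5.)

Consumers bear 4 per prescription; suppliers bear 2.5 per prescription.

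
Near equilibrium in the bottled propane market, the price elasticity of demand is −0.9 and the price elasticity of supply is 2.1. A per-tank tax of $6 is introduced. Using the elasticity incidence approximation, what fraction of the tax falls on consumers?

Incidence ratio: consumers' share ≈ εs / (εs + |εd|) = 2.1 / (2.1 + 0.9) = 0.7.
Supply is the more elastic side, so consumers bear the larger share.

Consumers' share ≈ 0.7.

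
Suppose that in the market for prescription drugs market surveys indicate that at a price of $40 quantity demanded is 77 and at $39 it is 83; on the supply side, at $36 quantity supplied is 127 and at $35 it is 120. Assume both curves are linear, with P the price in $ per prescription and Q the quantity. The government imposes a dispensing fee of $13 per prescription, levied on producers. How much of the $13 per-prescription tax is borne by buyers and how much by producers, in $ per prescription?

Buyers bear $7 per prescription; producers bear $6 per prescription.

Demand slope: (83 − 77)/(39 − 40) = -6, so Qd = 317 − 6P.
Supply slope: (120 − 127)/(35 − 36) = 7, so Qs = 7P − 125.
Before the tax: set 317 − 6P = 7P − 125 → P* = $34, Q* = 113.
With the tax collected from producers, supply shifts: Qs = 7(P − 13) − 125.
New equilibrium: buyers pay $41, producers receive $28, Q = 71. (Wedge: Pb − Ps = 13.)
Burden on buyers: $7; on producers: $6. (They sum to $13.)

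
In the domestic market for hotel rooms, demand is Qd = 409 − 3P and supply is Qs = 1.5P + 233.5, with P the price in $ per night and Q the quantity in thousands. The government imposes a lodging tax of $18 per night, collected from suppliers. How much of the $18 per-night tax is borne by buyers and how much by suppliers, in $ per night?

Buyers bear $6 per night; suppliers bear $12 per night.

Without the tax, 409 − 3P = 1.5P + 233.5 gives 4.5P = 175.5, so P* = $39 and Q* = 292.
With the tax collected from suppliers, supply shifts: Qs = 1.5(P − 18) + 233.5.
Solving gives Q = 274 with buyers paying $45 and suppliers receiving $27 (the $18 wedge).
Burden on buyers: $6; on suppliers: $12. (They sum to $18.)
The less price-elastic side of the market bears the larger share of a per-unit tax.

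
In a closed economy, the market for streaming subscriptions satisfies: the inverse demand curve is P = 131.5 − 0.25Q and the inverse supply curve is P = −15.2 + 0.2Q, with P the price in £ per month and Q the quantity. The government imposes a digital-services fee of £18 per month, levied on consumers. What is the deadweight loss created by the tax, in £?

Rewrite in direct form: Qd = 526 − 4P and Qs = 5P + 76.
Without the tax, 526 − 4P = 5P + 76 gives 9P = 450, so P* = £50 and Q* = 326.
With the tax collected from consumers, demand (in seller-price terms) shifts: Qd = 526 − 4(P + 18).
New equilibrium: consumers pay £60, suppliers receive £42, Q = 286. (Wedge: Pb − Ps = 18.)
Quantity falls by |ΔQ| = |326 − 286| = 40.
DWL = ½ · t · |ΔQ| = ½ · 18 · 40 = £360.

Deadweight loss = £360.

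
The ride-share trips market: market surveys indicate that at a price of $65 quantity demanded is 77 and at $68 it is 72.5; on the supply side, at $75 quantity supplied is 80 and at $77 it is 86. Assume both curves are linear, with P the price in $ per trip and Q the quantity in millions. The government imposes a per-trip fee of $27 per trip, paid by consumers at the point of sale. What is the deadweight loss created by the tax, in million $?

Deadweight loss = $364.5 million.

Demand slope: (72.5 − 77)/(68 − 65) = -1.5, so Qd = 174.5 − 1.5P.
Supply slope: (86 − 80)/(77 − 75) = 3, so Qs = 3P − 145.
Without the tax, 174.5 − 1.5P = 3P − 145 gives 4.5P = 319.5, so P* = $71 and Q* = 68.
With the tax collected from consumers, demand (in seller-price terms) shifts: Qd = 174.5 − 1.5(P + 27).
New equilibrium: consumers pay $89, suppliers receive $62, Q = 41. (Wedge: Pb − Ps = 27.)
Quantity falls by |ΔQ| = |68 − 41| = 27.
DWL = ½ · t · |ΔQ| = ½ · 27 · 27 = $364.5.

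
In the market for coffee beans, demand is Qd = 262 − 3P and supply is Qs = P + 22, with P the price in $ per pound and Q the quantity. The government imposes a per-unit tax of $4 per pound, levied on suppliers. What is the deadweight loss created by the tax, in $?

Before the tax: set 262 − 3P = P + 22 → P* = $60, Q* = 82.
With the tax collected from suppliers, supply shifts: Qs = (P − 4) + 22.
New equilibrium: buyers pay $61, suppliers receive $57, Q = 79. (Wedge: Pb − Ps = 4.)
Quantity falls by |ΔQ| = |82 − 79| = 3.
DWL = ½ · t · |ΔQ| = ½ · 4 · 3 = $6.

Deadweight loss = $6.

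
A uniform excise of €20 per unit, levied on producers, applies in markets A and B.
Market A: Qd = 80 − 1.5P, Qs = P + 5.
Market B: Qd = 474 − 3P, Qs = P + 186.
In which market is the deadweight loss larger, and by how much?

Market B, by €30.

Market A: pre-tax P* = €30, Q* = 35; post-tax Q = 23; deadweight loss = €120.
Market B: pre-tax P* = €72, Q* = 258; post-tax Q = 243; deadweight loss = €150.
Difference: €120 vs €150 → market B is larger by €30.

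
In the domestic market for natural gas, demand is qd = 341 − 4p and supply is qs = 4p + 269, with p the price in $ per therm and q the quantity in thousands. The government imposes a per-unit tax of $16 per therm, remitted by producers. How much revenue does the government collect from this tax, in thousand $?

Tax revenue = $4368 thousand.

Before the tax: set 341 − 4p = 4p + 269 → p* = $9, q* = 305.
With the tax collected from producers, supply shifts: qs = 4(p − 16) + 269.
New equilibrium: buyers pay $17, producers receive $1, q = 273. (Wedge: pb − ps = 16.)
Revenue = t · Q = 16 · 273 = $4368.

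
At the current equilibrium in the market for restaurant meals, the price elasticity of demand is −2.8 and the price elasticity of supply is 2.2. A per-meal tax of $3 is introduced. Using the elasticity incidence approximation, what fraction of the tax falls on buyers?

Buyers' share ≈ 0.44.

Incidence ratio: buyers' share ≈ εs / (εs + |εd|) = 2.2 / (2.2 + 2.8) = 0.44.
Supply is the less elastic side, so buyers bear the smaller share.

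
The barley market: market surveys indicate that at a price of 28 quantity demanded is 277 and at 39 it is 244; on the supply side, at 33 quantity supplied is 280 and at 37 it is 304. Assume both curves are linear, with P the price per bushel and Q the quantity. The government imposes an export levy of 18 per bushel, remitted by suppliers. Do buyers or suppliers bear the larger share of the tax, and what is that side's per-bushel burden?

Buyers bear the larger share: 12 per bushel.

Demand slope: (244 − 277)/(39 − 28) = -3, so Qd = 361 − 3P.
Supply slope: (304 − 280)/(37 − 33) = 6, so Qs = 6P + 82.
Without the tax, 361 − 3P = 6P + 82 gives 9P = 279, so P* = 31 and Q* = 268.
With the tax collected from suppliers, supply shifts: Qs = 6(P − 18) + 82.
Solving gives Q = 232 with buyers paying 43 and suppliers receiving 25 (the 18 wedge).
Per-bushel burden: buyers 12, suppliers 6.
Buyers take the larger share because demand is less price-elastic here (demand slope 3 vs supply slope 6).
The less price-elastic side of the market bears the larger share of a per-unit tax.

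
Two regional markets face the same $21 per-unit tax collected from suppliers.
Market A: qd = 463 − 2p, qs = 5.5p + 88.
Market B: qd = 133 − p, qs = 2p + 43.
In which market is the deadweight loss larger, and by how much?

Market A, by $176.4.

Market A: pre-tax p* = $50, q* = 363; post-tax q = 332.2; deadweight loss = $323.4.
Market B: pre-tax p* = $30, q* = 103; post-tax q = 89; deadweight loss = $147.
Difference: $323.4 vs $147 → market A is larger by $176.4.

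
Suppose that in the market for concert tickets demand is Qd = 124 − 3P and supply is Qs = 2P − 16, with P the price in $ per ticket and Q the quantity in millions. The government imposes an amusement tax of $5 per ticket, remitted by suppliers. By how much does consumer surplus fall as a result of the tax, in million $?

Before the tax: set 124 − 3P = 2P − 16 → P* = $28, Q* = 40.
With the tax collected from suppliers, supply shifts: Qs = 2(P − 5) − 16.
Solving gives Q = 34 with buyers paying $30 and suppliers receiving $25 (the $5 wedge).
ΔCS is the trapezoid between Q = 34 and Q = 40 of height $2: ½ · (40 + 34) · 2 = $74.

Consumer surplus falls by $74 million.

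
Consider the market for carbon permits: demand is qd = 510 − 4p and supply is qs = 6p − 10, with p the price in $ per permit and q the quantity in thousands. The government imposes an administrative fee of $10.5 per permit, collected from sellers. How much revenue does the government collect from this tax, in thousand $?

Before the tax: set 510 − 4p = 6p − 10 → p* = $52, q* = 302.
With the tax collected from sellers, supply shifts: qs = 6(p − 10.5) − 10.
New equilibrium: consumers pay $58.3, sellers receive $47.8, q = 276.8. (Wedge: pb − ps = 10.5.)
Revenue = t · Q = 10.5 · 276.8 = $2906.4.

Tax revenue = $2906.4 thousand.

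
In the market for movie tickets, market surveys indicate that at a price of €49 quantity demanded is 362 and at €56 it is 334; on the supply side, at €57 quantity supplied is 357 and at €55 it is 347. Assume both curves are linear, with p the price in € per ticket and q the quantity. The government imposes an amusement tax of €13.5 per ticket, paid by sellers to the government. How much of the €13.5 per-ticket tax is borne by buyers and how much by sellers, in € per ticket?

Demand slope: (334 − 362)/(56 − 49) = -4, so qd = 558 − 4p.
Supply slope: (347 − 357)/(55 − 57) = 5, so qs = 5p + 72.
Without the tax, 558 − 4p = 5p + 72 gives 9p = 486, so p* = €54 and q* = 342.
With the tax collected from sellers, supply shifts: qs = 5(p − 13.5) + 72.
New equilibrium: buyers pay €61.5, sellers receive €48, q = 312. (Wedge: pb − ps = 13.5.)
Burden on buyers: €7.5; on sellers: €6. (They sum to €13.5.)

Buyers bear €7.5 per ticket; sellers bear €6 per ticket.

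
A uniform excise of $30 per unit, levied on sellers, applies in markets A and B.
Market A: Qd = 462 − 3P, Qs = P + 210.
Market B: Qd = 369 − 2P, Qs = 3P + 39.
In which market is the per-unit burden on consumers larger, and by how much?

Market B, by $10.5.

Market A: pre-tax P* = $63, Q* = 273; post-tax Q = 250.5; per-unit burden on consumers = $7.5.
Market B: pre-tax P* = $66, Q* = 237; post-tax Q = 201; per-unit burden on consumers = $18.
Difference: $7.5 vs $18 → market B is larger by $10.5.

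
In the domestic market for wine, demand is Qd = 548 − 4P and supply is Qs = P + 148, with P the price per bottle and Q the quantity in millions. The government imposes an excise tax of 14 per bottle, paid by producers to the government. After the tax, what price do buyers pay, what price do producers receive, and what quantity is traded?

Before the tax: set 548 − 4P = P + 148 → P* = 80, Q* = 228.
With the tax collected from producers, supply shifts: Qs = (P − 14) + 148.
New equilibrium: buyers pay 82.8, producers receive 68.8, Q = 216.8. (Wedge: Pb − Ps = 14.)
The less price-elastic side of the market bears the larger share of a per-unit tax.

Buyers pay 82.8; producers receive 68.8; quantity = 216.8.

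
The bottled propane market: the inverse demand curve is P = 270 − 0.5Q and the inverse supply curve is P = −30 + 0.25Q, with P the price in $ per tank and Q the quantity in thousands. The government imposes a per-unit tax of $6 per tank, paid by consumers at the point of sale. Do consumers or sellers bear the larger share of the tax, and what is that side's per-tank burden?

Consumers bear the larger share: $4 per tank.

Rewrite in direct form: Qd = 540 − 2P and Qs = 4P + 120.
Before the tax: set 540 − 2P = 4P + 120 → P* = $70, Q* = 400.
With the tax collected from consumers, demand (in seller-price terms) shifts: Qd = 540 − 2(P + 6).
New equilibrium: consumers pay $74, sellers receive $68, Q = 392. (Wedge: Pb − Ps = 6.)
Per-tank burden: consumers $4, sellers $2.
Consumers take the larger share because demand is less price-elastic here (demand slope 2 vs supply slope 4).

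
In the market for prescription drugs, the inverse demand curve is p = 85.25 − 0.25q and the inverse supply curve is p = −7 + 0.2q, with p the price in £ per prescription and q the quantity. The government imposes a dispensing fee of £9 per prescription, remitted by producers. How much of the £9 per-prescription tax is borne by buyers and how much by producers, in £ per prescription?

Buyers bear £5 per prescription; producers bear £4 per prescription.

Rewrite in direct form: qd = 341 − 4p and qs = 5p + 35.
Before the tax: set 341 − 4p = 5p + 35 → p* = £34, q* = 205.
With the tax collected from producers, supply shifts: qs = 5(p − 9) + 35.
Solving gives q = 185 with buyers paying £39 and producers receiving £30 (the £9 wedge).
Burden on buyers: £5; on producers: £4. (They sum to £9.)
The less price-elastic side of the market bears the larger share of a per-unit tax.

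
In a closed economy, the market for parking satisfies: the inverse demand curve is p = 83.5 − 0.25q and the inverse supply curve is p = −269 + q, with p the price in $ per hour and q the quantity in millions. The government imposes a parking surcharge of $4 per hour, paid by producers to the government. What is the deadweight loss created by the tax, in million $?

Deadweight loss = $6.4 million.

Rewrite in direct form: qd = 334 − 4p and qs = p + 269.
Without the tax, 334 − 4p = p + 269 gives 5p = 65, so p* = $13 and q* = 282.
With the tax collected from producers, supply shifts: qs = (p − 4) + 269.
New equilibrium: buyers pay $13.8, producers receive $9.8, q = 278.8. (Wedge: pb − ps = 4.)
Quantity falls by |ΔQ| = |282 − 278.8| = 3.2.
DWL = ½ · t · |ΔQ| = ½ · 4 · 3.2 = $6.4.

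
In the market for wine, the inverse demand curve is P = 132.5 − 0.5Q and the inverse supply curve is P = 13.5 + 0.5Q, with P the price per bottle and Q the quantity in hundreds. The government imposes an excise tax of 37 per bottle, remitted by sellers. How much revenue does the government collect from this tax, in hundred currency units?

Inverting to Q(P) form: Qd = 265 − 2P; Qs = 2P − 27.
Without the tax, 265 − 2P = 2P − 27 gives 4P = 292, so P* = 73 and Q* = 119.
With the tax collected from sellers, supply shifts: Qs = 2(P − 37) − 27.
New equilibrium: buyers pay 91.5, sellers receive 54.5, Q = 82. (Wedge: Pb − Ps = 37.)
Revenue = t · Q = 37 · 82 = 3034.

Tax revenue = 3034 hundred.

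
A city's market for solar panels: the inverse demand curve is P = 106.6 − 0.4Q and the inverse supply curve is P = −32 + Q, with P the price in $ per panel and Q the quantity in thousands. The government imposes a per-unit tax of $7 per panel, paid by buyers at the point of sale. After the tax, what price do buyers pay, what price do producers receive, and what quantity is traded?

Rewrite in direct form: Qd = 266.5 − 2.5P and Qs = P + 32.
Without the tax, 266.5 − 2.5P = P + 32 gives 3.5P = 234.5, so P* = $67 and Q* = 99.
With the tax collected from buyers, demand (in seller-price terms) shifts: Qd = 266.5 − 2.5(P + 7).
Solving gives Q = 94 with buyers paying $69 and producers receiving $62 (the $7 wedge).
The less price-elastic side of the market bears the larger share of a per-unit tax.

Buyers pay $69; producers receive $62; quantity = 94.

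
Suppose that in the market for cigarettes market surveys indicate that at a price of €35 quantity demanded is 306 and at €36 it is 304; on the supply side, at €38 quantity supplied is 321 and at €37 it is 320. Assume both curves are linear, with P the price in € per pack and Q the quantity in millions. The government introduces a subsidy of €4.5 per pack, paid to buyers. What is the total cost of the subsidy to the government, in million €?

Government outlay = €1426.5 million.

Demand slope: (304 − 306)/(36 − 35) = -2, so Qd = 376 − 2P.
Supply slope: (320 − 321)/(37 − 38) = 1, so Qs = P + 283.
Without the subsidy, 376 − 2P = P + 283 gives 3P = 93, so P* = €31 and Q* = 314.
With a per-unit subsidy paid to buyers, each effectively pays P − 4.5, so demand becomes Qd = 376 − 2(P − 4.5).
New equilibrium: buyers pay €29.5, producers receive €34, Q = 317. (Wedge: Pb − Ps = −4.5.)
Outlay = t · Q = 4.5 · 317 = €1426.5.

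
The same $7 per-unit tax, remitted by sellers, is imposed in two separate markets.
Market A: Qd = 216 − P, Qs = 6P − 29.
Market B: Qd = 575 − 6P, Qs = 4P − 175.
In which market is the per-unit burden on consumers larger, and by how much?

Market A: pre-tax P* = $35, Q* = 181; post-tax Q = 175; per-unit burden on consumers = $6.
Market B: pre-tax P* = $75, Q* = 125; post-tax Q = 108.2; per-unit burden on consumers = $2.8.
Difference: $6 vs $2.8 → market A is larger by $3.2.

Market A, by $3.2.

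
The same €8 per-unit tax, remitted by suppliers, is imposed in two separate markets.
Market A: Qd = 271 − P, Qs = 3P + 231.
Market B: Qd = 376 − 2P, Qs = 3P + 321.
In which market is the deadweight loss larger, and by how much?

Market B, by €14.4.

Market A: pre-tax P* = €10, Q* = 261; post-tax Q = 255; deadweight loss = €24.
Market B: pre-tax P* = €11, Q* = 354; post-tax Q = 344.4; deadweight loss = €38.4.
Difference: €24 vs €38.4 → market B is larger by €14.4.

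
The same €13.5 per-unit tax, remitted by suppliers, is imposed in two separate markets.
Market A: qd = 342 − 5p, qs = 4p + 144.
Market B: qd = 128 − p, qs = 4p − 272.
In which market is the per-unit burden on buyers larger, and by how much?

Market B, by €4.8.

Market A: pre-tax p* = €22, q* = 232; post-tax q = 202; per-unit burden on buyers = €6.
Market B: pre-tax p* = €80, q* = 48; post-tax q = 37.2; per-unit burden on buyers = €10.8.
Difference: €6 vs €10.8 → market B is larger by €4.8.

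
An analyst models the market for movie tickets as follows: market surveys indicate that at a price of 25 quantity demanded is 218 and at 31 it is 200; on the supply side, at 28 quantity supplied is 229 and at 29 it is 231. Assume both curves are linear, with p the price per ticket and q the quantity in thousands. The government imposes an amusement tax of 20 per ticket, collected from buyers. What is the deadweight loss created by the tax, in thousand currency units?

Demand slope: (200 − 218)/(31 − 25) = -3, so qd = 293 − 3p.
Supply slope: (231 − 229)/(29 − 28) = 2, so qs = 2p + 173.
Without the tax, 293 − 3p = 2p + 173 gives 5p = 120, so p* = 24 and q* = 221.
With the tax collected from buyers, demand (in seller-price terms) shifts: qd = 293 − 3(p + 20).
Solving gives q = 197 with buyers paying 32 and producers receiving 12 (the 20 wedge).
Quantity falls by |ΔQ| = |221 − 197| = 24.
DWL = ½ · t · |ΔQ| = ½ · 20 · 24 = 240.

Deadweight loss = 240 thousand.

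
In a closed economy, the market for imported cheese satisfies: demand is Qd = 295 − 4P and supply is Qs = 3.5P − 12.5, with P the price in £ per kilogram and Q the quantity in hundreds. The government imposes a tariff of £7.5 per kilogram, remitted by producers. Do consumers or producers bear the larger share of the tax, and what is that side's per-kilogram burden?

Producers bear the larger share: £4 per kilogram.

Without the tax, 295 − 4P = 3.5P − 12.5 gives 7.5P = 307.5, so P* = £41 and Q* = 131.
With the tax collected from producers, supply shifts: Qs = 3.5(P − 7.5) − 12.5.
New equilibrium: consumers pay £44.5, producers receive £37, Q = 117. (Wedge: Pb − Ps = 7.5.)
Per-kilogram burden: consumers £3.5, producers £4.
Producers take the larger share because supply is less price-elastic here (demand slope 4 vs supply slope 3.5).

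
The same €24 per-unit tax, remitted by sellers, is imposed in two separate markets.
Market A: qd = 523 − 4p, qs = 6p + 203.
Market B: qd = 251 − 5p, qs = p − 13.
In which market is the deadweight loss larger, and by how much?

Market A, by €451.2.

Market A: pre-tax p* = €32, q* = 395; post-tax q = 337.4; deadweight loss = €691.2.
Market B: pre-tax p* = €44, q* = 31; post-tax q = 11; deadweight loss = €240.
Difference: €691.2 vs €240 → market A is larger by €451.2.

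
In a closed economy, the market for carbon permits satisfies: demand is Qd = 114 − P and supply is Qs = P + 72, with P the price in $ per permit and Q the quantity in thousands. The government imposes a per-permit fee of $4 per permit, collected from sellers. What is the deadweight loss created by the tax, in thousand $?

Deadweight loss = $4 thousand.

Before the tax: set 114 − P = P + 72 → P* = $21, Q* = 93.
With the tax collected from sellers, supply shifts: Qs = (P − 4) + 72.
Solving gives Q = 91 with consumers paying $23 and sellers receiving $19 (the $4 wedge).
Quantity falls by |ΔQ| = |93 − 91| = 2.
DWL = ½ · t · |ΔQ| = ½ · 4 · 2 = $4.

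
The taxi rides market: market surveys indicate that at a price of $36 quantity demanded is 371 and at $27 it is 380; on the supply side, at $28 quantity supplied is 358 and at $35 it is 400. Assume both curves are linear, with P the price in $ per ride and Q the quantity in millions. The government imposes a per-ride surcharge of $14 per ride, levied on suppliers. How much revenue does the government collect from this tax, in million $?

Demand slope: (380 − 371)/(27 − 36) = -1, so Qd = 407 − P.
Supply slope: (400 − 358)/(35 − 28) = 6, so Qs = 6P + 190.
Before the tax: set 407 − P = 6P + 190 → P* = $31, Q* = 376.
With the tax collected from suppliers, supply shifts: Qs = 6(P − 14) + 190.
Solving gives Q = 364 with buyers paying $43 and suppliers receiving $29 (the $14 wedge).
Revenue = t · Q = 14 · 364 = $5096.

Tax revenue = $5096 million.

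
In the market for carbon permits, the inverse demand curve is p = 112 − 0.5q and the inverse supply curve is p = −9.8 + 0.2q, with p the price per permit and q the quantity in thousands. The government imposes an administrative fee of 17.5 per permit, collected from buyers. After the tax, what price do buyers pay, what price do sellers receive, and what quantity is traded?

Rewrite in direct form: qd = 224 − 2p and qs = 5p + 49.
Before the tax: set 224 − 2p = 5p + 49 → p* = 25, q* = 174.
With the tax collected from buyers, demand (in seller-price terms) shifts: qd = 224 − 2(p + 17.5).
New equilibrium: buyers pay 37.5, sellers receive 20, q = 149. (Wedge: pb − ps = 17.5.)

Buyers pay 37.5; sellers receive 20; quantity = 149.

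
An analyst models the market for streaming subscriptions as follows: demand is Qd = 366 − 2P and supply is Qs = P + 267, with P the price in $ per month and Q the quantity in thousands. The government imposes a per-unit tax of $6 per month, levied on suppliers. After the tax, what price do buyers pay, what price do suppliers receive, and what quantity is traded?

Before the tax: set 366 − 2P = P + 267 → P* = $33, Q* = 300.
With the tax collected from suppliers, supply shifts: Qs = (P − 6) + 267.
Solving gives Q = 296 with buyers paying $35 and suppliers receiving $29 (the $6 wedge).

Buyers pay $35; suppliers receive $29; quantity = 296.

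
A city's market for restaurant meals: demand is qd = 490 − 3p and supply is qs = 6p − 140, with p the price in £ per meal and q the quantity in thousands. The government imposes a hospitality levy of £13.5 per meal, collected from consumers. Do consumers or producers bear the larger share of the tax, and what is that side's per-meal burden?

Consumers bear the larger share: £9 per meal.

Before the tax: set 490 − 3p = 6p − 140 → p* = £70, q* = 280.
With the tax collected from consumers, demand (in seller-price terms) shifts: qd = 490 − 3(p + 13.5).
Solving gives q = 253 with consumers paying £79 and producers receiving £65.5 (the £13.5 wedge).
Per-meal burden: consumers £9, producers £4.5.
Consumers take the larger share because demand is less price-elastic here (demand slope 3 vs supply slope 6).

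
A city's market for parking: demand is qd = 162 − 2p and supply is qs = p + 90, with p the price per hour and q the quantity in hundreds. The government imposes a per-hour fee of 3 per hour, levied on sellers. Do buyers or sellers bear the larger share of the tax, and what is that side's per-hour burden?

Without the tax, 162 − 2p = p + 90 gives 3p = 72, so p* = 24 and q* = 114.
With the tax collected from sellers, supply shifts: qs = (p − 3) + 90.
New equilibrium: buyers pay 25, sellers receive 22, q = 112. (Wedge: pb − ps = 3.)
Per-hour burden: buyers 1, sellers 2.
Sellers take the larger share because supply is less price-elastic here (demand slope 2 vs supply slope 1).
The less price-elastic side of the market bears the larger share of a per-unit tax.

Sellers bear the larger share: 2 per hour.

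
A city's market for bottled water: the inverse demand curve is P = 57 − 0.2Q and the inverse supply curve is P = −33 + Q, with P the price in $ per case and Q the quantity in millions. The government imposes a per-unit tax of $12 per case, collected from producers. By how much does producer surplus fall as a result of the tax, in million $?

Producer surplus falls by $700 million.

Inverting to Q(P) form: Qd = 285 − 5P; Qs = P + 33.
Before the tax: set 285 − 5P = P + 33 → P* = $42, Q* = 75.
With the tax collected from producers, supply shifts: Qs = (P − 12) + 33.
Solving gives Q = 65 with consumers paying $44 and producers receiving $32 (the $12 wedge).
ΔPS is the trapezoid between Q = 65 and Q = 75 of height $10: ½ · (75 + 65) · 10 = $700.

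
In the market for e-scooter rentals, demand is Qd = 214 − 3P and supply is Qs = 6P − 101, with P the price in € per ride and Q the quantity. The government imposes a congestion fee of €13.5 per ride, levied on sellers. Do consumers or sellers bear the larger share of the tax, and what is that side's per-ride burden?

Consumers bear the larger share: €9 per ride.

Before the tax: set 214 − 3P = 6P − 101 → P* = €35, Q* = 109.
With the tax collected from sellers, supply shifts: Qs = 6(P − 13.5) − 101.
Solving gives Q = 82 with consumers paying €44 and sellers receiving €30.5 (the €13.5 wedge).
Per-ride burden: consumers €9, sellers €4.5.
Consumers take the larger share because demand is less price-elastic here (demand slope 3 vs supply slope 6).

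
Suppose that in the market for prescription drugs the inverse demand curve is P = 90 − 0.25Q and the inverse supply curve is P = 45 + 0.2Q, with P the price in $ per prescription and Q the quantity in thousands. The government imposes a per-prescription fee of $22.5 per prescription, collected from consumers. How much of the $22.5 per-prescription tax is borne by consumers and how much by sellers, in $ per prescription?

Consumers bear $12.5 per prescription; sellers bear $10 per prescription.

Rewrite in direct form: Qd = 360 − 4P and Qs = 5P − 225.
Without the tax, 360 − 4P = 5P − 225 gives 9P = 585, so P* = $65 and Q* = 100.
With the tax collected from consumers, demand (in seller-price terms) shifts: Qd = 360 − 4(P + 22.5).
Solving gives Q = 50 with consumers paying $77.5 and sellers receiving $55 (the $22.5 wedge).
Burden on consumers: $12.5; on sellers: $10. (They sum to $22.5.)
The less price-elastic side of the market bears the larger share of a per-unit tax.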